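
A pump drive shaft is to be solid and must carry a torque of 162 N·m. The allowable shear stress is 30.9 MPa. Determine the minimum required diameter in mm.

For a solid shaft τ_max = 16T/(πd³), so d = (16T/(π τ_allow))^(1/3) = (16·162.0/(π·3.09×10^7))^(1/3) = 0.02989 m.

29.9 mm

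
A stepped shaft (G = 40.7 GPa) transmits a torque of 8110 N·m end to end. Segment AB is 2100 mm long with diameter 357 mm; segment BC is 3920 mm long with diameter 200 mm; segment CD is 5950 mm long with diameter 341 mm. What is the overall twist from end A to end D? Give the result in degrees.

0.351°

J_AB = π(0.357)⁴/32 = 1.59×10^-3 m⁴; J_BC = π(0.200)⁴/32 = 1.57×10^-4 m⁴; J_CD = π(0.341)⁴/32 = 1.33×10^-3 m⁴.
θ = (T/G)·Σ L_i/J_i = (8110/40.7×10⁹)·(2.10/1.59×10^-3 + 3.92/1.57×10^-4 + 5.95/1.33×10^-3) = 6.128×10^-3 rad.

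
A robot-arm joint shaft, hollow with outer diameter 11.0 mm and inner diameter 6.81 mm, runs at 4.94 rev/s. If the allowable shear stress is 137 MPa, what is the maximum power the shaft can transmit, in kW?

J = π(d_o⁴ − d_i⁴)/32 = π(0.0110⁴ − 0.00681⁴)/32 = 1.226×10^-9 m⁴.
T_max = τ_allow·J/r = 1.37×10^8 × 1.226×10^-9 / 0.00550 = 30.54 N·m.
ω = 2π·4.94 = 31.04 rad/s, so P_max = T_max·ω = 948.1 W.

0.948 kW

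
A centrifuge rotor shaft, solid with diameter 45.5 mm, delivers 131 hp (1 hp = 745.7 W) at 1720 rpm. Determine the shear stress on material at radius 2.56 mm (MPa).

3.30 MPa

ω = 2π·1720/60 = 180.1 rad/s, so T = P/ω = 131×745.7 / 180.1 = 542.3 N·m.
J = πd⁴/32 = π(0.0455)⁴/32 = 4.208×10^-7 m⁴.
Shear stress varies linearly with radius: τ = T·r/J = 542.3 × 0.00256 / 4.208×10^-7 = 3.300×10^6 Pa.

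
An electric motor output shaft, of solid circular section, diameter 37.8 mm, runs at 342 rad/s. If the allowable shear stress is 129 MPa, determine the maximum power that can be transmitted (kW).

468 kW

J = πd⁴/32 = π(0.0378)⁴/32 = 2.004×10^-7 m⁴.
T_max = τ_allow·J/r = 1.29×10^8 × 2.004×10^-7 / 0.0189 = 1368 N·m.
ω = 342 rad/s, so P_max = T_max·ω = 4.679×10^5 W.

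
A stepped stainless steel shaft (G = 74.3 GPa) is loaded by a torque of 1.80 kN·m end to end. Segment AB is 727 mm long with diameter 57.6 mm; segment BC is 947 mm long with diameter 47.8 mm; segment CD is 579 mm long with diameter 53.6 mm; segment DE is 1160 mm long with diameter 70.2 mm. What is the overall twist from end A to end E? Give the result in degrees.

5.17°

J_AB = π(0.0576)⁴/32 = 1.08×10^-6 m⁴; J_BC = π(0.0478)⁴/32 = 5.13×10^-7 m⁴; J_CD = π(0.0536)⁴/32 = 8.10×10^-7 m⁴; J_DE = π(0.0702)⁴/32 = 2.38×10^-6 m⁴.
θ = (T/G)·Σ L_i/J_i = (1800/74.3×10⁹)·(0.727/1.08×10^-6 + 0.947/5.13×10^-7 + 0.579/8.10×10^-7 + 1.16/2.38×10^-6) = 0.09016 rad.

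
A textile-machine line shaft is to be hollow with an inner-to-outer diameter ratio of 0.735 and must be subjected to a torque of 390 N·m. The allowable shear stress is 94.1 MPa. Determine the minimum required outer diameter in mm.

For a hollow shaft with d_i/d_o = 0.735: τ_max = 16T/(π d_o³ (1−k⁴)), so d_o = [16T/(π τ_allow (1−k⁴))]^(1/3) = [16·390.0/(π·9.41×10^7·0.7082)]^(1/3) = 0.03101 m.

31.0 mm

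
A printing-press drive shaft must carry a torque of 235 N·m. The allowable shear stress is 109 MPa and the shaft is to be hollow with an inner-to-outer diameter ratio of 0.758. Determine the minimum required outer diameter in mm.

25.4 mm

For a hollow shaft with d_i/d_o = 0.758: τ_max = 16T/(π d_o³ (1−k⁴)), so d_o = [16T/(π τ_allow (1−k⁴))]^(1/3) = [16·235.0/(π·1.09×10^8·0.6699)]^(1/3) = 0.02540 m.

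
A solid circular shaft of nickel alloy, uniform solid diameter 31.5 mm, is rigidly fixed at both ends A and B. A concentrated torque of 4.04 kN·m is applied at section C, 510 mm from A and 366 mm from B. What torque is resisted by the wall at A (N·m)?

With uniform GJ and both ends fixed, compatibility θ_AC = θ_CB gives T_A·a = T_B·b, together with T_A + T_B = T₀.
T_A = T₀·b/(a+b) = 4040·366/876.0 = 1688 N·m; T_B = 2352 N·m.

1690 N·m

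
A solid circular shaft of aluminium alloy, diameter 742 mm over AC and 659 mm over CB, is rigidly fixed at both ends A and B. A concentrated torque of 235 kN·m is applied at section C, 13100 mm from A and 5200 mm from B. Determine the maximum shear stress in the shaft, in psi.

370 psi

Compatibility: T_A·a/J_AC = T_B·b/J_CB with T_A + T_B = T₀.
J_AC = 0.0298 m⁴, J_CB = 0.0185 m⁴, so T_A = T₀·(J_AC/a)/((J_AC/a)+(J_CB/b)) = 91530 N·m, T_B = 143500 N·m.
τ in each portion: τ_AC = 1.14×10^6 Pa, τ_CB = 2.55×10^6 Pa; maximum is in CB.
τ_max = T_CB·r/J = 143500·0.330/0.0185 = 2.553×10^6 Pa.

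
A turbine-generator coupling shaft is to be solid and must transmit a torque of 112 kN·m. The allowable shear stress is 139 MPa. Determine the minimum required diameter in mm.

For a solid shaft τ_max = 16T/(πd³), so d = (16T/(π τ_allow))^(1/3) = (16·112000/(π·1.39×10^8))^(1/3) = 0.1601 m.

160 mm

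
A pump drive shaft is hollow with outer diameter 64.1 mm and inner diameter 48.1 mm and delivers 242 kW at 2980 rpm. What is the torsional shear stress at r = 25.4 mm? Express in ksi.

ω = 2π·2980/60 = 312.1 rad/s, so T = P/ω = 242×10³ / 312.1 = 775.5 N·m.
J = π(d_o⁴ − d_i⁴)/32 = π(0.0641⁴ − 0.0481⁴)/32 = 1.132×10^-6 m⁴.
Shear stress varies linearly with radius: τ = T·r/J = 775.5 × 0.0254 / 1.132×10^-6 = 1.740×10^7 Pa.

2.52 ksi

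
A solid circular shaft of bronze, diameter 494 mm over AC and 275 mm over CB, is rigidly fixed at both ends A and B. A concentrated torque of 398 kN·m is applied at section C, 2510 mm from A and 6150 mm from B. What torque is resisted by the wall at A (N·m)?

383000 N·m

Compatibility: T_A·a/J_AC = T_B·b/J_CB with T_A + T_B = T₀.
J_AC = 5.85×10^-3 m⁴, J_CB = 5.61×10^-4 m⁴, so T_A = T₀·(J_AC/a)/((J_AC/a)+(J_CB/b)) = 383000 N·m, T_B = 15010 N·m.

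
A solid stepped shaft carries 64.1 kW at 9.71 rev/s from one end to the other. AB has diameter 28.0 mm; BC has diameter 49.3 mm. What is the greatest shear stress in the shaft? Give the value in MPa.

ω = 2π·9.71 = 61.01 rad/s, so T = P/ω = 64.1×10³ / 61.01 = 1051 N·m.
Under the same torque, τ_max = 16T/(πd³) is largest where d is smallest — segment AB (d = 28.0 mm).
τ_max = 16·1051/(π·(0.0280)³) = 2.438×10^8 Pa.

244 MPa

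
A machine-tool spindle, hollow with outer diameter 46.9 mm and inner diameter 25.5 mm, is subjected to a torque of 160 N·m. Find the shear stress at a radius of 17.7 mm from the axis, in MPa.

J = π(d_o⁴ − d_i⁴)/32 = π(0.0469⁴ − 0.0255⁴)/32 = 4.335×10^-7 m⁴.
Shear stress varies linearly with radius: τ = T·r/J = 160.0 × 0.0177 / 4.335×10^-7 = 6.533×10^6 Pa.

6.53 MPa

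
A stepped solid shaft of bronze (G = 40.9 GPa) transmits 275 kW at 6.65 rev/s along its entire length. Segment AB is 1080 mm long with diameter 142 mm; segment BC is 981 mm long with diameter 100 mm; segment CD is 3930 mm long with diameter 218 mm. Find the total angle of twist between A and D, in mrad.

ω = 2π·6.65 = 41.78 rad/s, so T = P/ω = 275×10³ / 41.78 = 6582 N·m.
J_AB = π(0.142)⁴/32 = 3.99×10^-5 m⁴; J_BC = π(0.100)⁴/32 = 9.82×10^-6 m⁴; J_CD = π(0.218)⁴/32 = 2.22×10^-4 m⁴.
θ = (T/G)·Σ L_i/J_i = (6582/40.9×10⁹)·(1.08/3.99×10^-5 + 0.981/9.82×10^-6 + 3.93/2.22×10^-4) = 0.02329 rad.

23.3 mrad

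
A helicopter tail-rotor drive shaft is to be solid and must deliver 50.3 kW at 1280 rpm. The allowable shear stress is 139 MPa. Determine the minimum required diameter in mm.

ω = 2π·1280/60 = 134.0 rad/s, so T = P/ω = 50.3×10³ / 134.0 = 375.3 N·m.
For a solid shaft τ_max = 16T/(πd³), so d = (16T/(π τ_allow))^(1/3) = (16·375.3/(π·1.39×10^8))^(1/3) = 0.02396 m.

24.0 mm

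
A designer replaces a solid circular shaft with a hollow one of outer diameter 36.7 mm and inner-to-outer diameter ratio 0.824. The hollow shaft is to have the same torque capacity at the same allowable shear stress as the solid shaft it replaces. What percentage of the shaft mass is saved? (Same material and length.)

51.5 %

Equal τ_max and T ⇒ the solid shaft needs d_s³ = d_o³(1−k⁴), so d_s = 36.7·(1−0.824⁴)^(1/3) = 29.87 mm.
Area ratio A_h/A_s = d_o²(1−k²)/d_s² = (1−k²)/(1−k⁴)^(2/3) = 0.4847.
Mass saving = 1 − 0.4847 = 51.5 %.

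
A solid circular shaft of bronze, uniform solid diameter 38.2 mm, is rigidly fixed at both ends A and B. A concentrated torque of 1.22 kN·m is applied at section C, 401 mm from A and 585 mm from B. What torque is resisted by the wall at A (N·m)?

724 N·m

With uniform GJ and both ends fixed, compatibility θ_AC = θ_CB gives T_A·a = T_B·b, together with T_A + T_B = T₀.
T_A = T₀·b/(a+b) = 1220·585/986.0 = 723.8 N·m; T_B = 496.2 N·m.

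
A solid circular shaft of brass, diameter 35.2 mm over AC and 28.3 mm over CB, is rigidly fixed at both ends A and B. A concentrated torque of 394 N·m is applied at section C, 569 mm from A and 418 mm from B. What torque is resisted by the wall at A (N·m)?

251 N·m

Compatibility: T_A·a/J_AC = T_B·b/J_CB with T_A + T_B = T₀.
J_AC = 1.51×10^-7 m⁴, J_CB = 6.30×10^-8 m⁴, so T_A = T₀·(J_AC/a)/((J_AC/a)+(J_CB/b)) = 251.2 N·m, T_B = 142.8 N·m.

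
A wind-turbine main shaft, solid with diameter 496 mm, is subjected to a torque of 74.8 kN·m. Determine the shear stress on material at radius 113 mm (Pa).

1.42e6 Pa

J = πd⁴/32 = π(0.496)⁴/32 = 5.942×10^-3 m⁴.
Shear stress varies linearly with radius: τ = T·r/J = 74800 × 0.113 / 5.942×10^-3 = 1.423×10^6 Pa.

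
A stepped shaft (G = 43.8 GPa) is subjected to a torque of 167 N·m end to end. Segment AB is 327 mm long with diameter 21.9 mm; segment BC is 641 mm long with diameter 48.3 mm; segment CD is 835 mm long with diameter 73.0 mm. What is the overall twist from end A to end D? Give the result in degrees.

3.49°

J_AB = π(0.0219)⁴/32 = 2.26×10^-8 m⁴; J_BC = π(0.0483)⁴/32 = 5.34×10^-7 m⁴; J_CD = π(0.0730)⁴/32 = 2.79×10^-6 m⁴.
θ = (T/G)·Σ L_i/J_i = (167.0/43.8×10⁹)·(0.327/2.26×10^-8 + 0.641/5.34×10^-7 + 0.835/2.79×10^-6) = 0.06093 rad.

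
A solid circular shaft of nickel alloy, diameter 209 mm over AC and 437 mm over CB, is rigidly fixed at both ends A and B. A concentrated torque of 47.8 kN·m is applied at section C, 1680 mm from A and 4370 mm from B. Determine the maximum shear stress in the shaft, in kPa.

Compatibility: T_A·a/J_AC = T_B·b/J_CB with T_A + T_B = T₀.
J_AC = 1.87×10^-4 m⁴, J_CB = 3.58×10^-3 m⁴, so T_A = T₀·(J_AC/a)/((J_AC/a)+(J_CB/b)) = 5726 N·m, T_B = 42070 N·m.
τ in each portion: τ_AC = 3.19×10^6 Pa, τ_CB = 2.57×10^6 Pa; maximum is in AC.
τ_max = T_AC·r/J = 5726·0.104/1.87×10^-4 = 3.194×10^6 Pa.

3190 kPa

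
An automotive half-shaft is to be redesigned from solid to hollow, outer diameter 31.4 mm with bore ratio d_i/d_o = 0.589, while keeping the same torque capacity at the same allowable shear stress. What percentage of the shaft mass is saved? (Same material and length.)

28.9 %

Equal τ_max and T ⇒ the solid shaft needs d_s³ = d_o³(1−k⁴), so d_s = 31.4·(1−0.589⁴)^(1/3) = 30.09 mm.
Area ratio A_h/A_s = d_o²(1−k²)/d_s² = (1−k²)/(1−k⁴)^(2/3) = 0.7114.
Mass saving = 1 − 0.7114 = 28.9 %.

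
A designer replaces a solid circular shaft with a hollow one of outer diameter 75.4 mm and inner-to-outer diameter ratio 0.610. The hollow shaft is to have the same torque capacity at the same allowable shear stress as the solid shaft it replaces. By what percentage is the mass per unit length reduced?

Equal τ_max and T ⇒ the solid shaft needs d_s³ = d_o³(1−k⁴), so d_s = 75.4·(1−0.610⁴)^(1/3) = 71.75 mm.
Area ratio A_h/A_s = d_o²(1−k²)/d_s² = (1−k²)/(1−k⁴)^(2/3) = 0.6935.
Mass saving = 1 − 0.6935 = 30.7 %.

30.7 %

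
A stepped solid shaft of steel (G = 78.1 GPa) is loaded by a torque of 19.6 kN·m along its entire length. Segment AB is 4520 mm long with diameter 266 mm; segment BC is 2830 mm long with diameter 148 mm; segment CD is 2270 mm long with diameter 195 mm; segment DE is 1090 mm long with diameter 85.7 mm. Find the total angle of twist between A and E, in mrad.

J_AB = π(0.266)⁴/32 = 4.92×10^-4 m⁴; J_BC = π(0.148)⁴/32 = 4.71×10^-5 m⁴; J_CD = π(0.195)⁴/32 = 1.42×10^-4 m⁴; J_DE = π(0.0857)⁴/32 = 5.30×10^-6 m⁴.
θ = (T/G)·Σ L_i/J_i = (19600/78.1×10⁹)·(4.52/4.92×10^-4 + 2.83/4.71×10^-5 + 2.27/1.42×10^-4 + 1.09/5.30×10^-6) = 0.07305 rad.

73.1 mrad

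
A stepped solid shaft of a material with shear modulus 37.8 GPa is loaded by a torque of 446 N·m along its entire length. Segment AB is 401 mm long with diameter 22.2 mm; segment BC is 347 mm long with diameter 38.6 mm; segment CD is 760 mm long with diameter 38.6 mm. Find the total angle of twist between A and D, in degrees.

J_AB = π(0.0222)⁴/32 = 2.38×10^-8 m⁴; J_BC = π(0.0386)⁴/32 = 2.18×10^-7 m⁴; J_CD = π(0.0386)⁴/32 = 2.18×10^-7 m⁴.
θ = (T/G)·Σ L_i/J_i = (446.0/37.8×10⁹)·(0.401/2.38×10^-8 + 0.347/2.18×10^-7 + 0.760/2.18×10^-7) = 0.2583 rad.

14.8°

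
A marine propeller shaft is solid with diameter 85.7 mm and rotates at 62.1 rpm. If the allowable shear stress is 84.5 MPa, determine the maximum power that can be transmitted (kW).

J = πd⁴/32 = π(0.0857)⁴/32 = 5.296×10^-6 m⁴.
T_max = τ_allow·J/r = 8.45×10^7 × 5.296×10^-6 / 0.0428 = 10440 N·m.
ω = 2π·62.1/60 = 6.503 rad/s, so P_max = T_max·ω = 6.791×10^4 W.

67.9 kW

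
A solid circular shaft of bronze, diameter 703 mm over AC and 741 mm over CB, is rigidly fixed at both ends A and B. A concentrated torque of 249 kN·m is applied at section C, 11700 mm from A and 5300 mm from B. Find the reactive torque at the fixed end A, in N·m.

66800 N·m

Compatibility: T_A·a/J_AC = T_B·b/J_CB with T_A + T_B = T₀.
J_AC = 0.0240 m⁴, J_CB = 0.0296 m⁴, so T_A = T₀·(J_AC/a)/((J_AC/a)+(J_CB/b)) = 66850 N·m, T_B = 182200 N·m.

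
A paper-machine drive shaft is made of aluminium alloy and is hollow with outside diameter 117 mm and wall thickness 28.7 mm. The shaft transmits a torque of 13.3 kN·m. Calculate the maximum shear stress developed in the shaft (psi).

6580 psi

J = π(d_o⁴ − d_i⁴)/32 = π(0.117⁴ − 0.0596⁴)/32 = 1.716×10^-5 m⁴.
τ_max = T·r/J = 13300 × 0.0585 / 1.716×10^-5 = 4.535×10^7 Pa.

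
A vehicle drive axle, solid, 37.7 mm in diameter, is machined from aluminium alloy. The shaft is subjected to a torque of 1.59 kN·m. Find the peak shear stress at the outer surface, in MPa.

151 MPa

J = πd⁴/32 = π(0.0377)⁴/32 = 1.983×10^-7 m⁴.
τ_max = T·r/J = 1590 × 0.0189 / 1.983×10^-7 = 1.511×10^8 Pa.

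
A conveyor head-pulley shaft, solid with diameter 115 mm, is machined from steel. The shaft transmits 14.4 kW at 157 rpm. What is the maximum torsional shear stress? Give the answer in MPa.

ω = 2π·157/60 = 16.44 rad/s, so T = P/ω = 14.4×10³ / 16.44 = 875.9 N·m.
J = πd⁴/32 = π(0.115)⁴/32 = 1.717×10^-5 m⁴.
τ_max = T·r/J = 875.9 × 0.0575 / 1.717×10^-5 = 2.933×10^6 Pa.

2.93 MPa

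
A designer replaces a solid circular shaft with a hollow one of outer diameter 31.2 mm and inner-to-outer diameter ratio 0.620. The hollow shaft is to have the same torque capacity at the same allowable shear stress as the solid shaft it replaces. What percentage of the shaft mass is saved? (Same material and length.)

Equal τ_max and T ⇒ the solid shaft needs d_s³ = d_o³(1−k⁴), so d_s = 31.2·(1−0.620⁴)^(1/3) = 29.58 mm.
Area ratio A_h/A_s = d_o²(1−k²)/d_s² = (1−k²)/(1−k⁴)^(2/3) = 0.6848.
Mass saving = 1 − 0.6848 = 31.5 %.

31.5 %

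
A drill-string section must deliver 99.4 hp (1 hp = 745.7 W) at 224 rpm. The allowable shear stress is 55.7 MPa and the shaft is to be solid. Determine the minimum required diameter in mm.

ω = 2π·224/60 = 23.46 rad/s, so T = P/ω = 99.4×745.7 / 23.46 = 3160 N·m.
For a solid shaft τ_max = 16T/(πd³), so d = (16T/(π τ_allow))^(1/3) = (16·3160/(π·5.57×10^7))^(1/3) = 0.06611 m.

66.1 mm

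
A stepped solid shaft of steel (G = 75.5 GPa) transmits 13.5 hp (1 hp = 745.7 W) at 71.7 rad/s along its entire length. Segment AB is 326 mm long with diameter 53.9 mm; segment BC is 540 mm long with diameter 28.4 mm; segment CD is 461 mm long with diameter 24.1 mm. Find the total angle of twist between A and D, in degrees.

ω = 71.7 rad/s, so T = P/ω = 13.5×745.7 / 71.70 = 140.4 N·m.
J_AB = π(0.0539)⁴/32 = 8.29×10^-7 m⁴; J_BC = π(0.0284)⁴/32 = 6.39×10^-8 m⁴; J_CD = π(0.0241)⁴/32 = 3.31×10^-8 m⁴.
θ = (T/G)·Σ L_i/J_i = (140.4/75.5×10⁹)·(0.326/8.29×10^-7 + 0.540/6.39×10^-8 + 0.461/3.31×10^-8) = 0.04234 rad.

2.43°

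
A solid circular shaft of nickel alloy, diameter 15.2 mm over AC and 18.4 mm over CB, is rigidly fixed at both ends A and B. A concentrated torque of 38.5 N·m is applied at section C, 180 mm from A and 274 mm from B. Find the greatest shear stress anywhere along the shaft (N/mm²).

23.2 N/mm²

Compatibility: T_A·a/J_AC = T_B·b/J_CB with T_A + T_B = T₀.
J_AC = 5.24×10^-9 m⁴, J_CB = 1.13×10^-8 m⁴, so T_A = T₀·(J_AC/a)/((J_AC/a)+(J_CB/b)) = 15.97 N·m, T_B = 22.53 N·m.
τ in each portion: τ_AC = 2.32×10^7 Pa, τ_CB = 1.84×10^7 Pa; maximum is in AC.
τ_max = T_AC·r/J = 15.97·0.00760/5.24×10^-9 = 2.316×10^7 Pa.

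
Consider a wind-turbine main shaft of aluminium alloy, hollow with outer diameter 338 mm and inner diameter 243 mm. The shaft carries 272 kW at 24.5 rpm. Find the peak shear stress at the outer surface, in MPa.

19.1 MPa

ω = 2π·24.5/60 = 2.566 rad/s, so T = P/ω = 272×10³ / 2.566 = 106000 N·m.
J = π(d_o⁴ − d_i⁴)/32 = π(0.338⁴ − 0.243⁴)/32 = 9.390×10^-4 m⁴.
τ_max = T·r/J = 106000 × 0.169 / 9.390×10^-4 = 1.908×10^7 Pa.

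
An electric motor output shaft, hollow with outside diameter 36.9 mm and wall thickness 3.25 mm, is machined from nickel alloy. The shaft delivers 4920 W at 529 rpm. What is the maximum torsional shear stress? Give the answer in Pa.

1.67e7 Pa

ω = 2π·529/60 = 55.40 rad/s, so T = P/ω = 4920 / 55.40 = 88.81 N·m.
J = π(d_o⁴ − d_i⁴)/32 = π(0.0369⁴ − 0.0304⁴)/32 = 9.817×10^-8 m⁴.
τ_max = T·r/J = 88.81 × 0.0184 / 9.817×10^-8 = 1.669×10^7 Pa.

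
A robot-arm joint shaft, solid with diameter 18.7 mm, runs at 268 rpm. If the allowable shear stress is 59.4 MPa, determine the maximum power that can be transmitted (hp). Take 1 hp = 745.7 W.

2.87 hp

J = πd⁴/32 = π(0.0187)⁴/32 = 1.201×10^-8 m⁴.
T_max = τ_allow·J/r = 5.94×10^7 × 1.201×10^-8 / 0.00935 = 76.27 N·m.
ω = 2π·268/60 = 28.06 rad/s, so P_max = T_max·ω = 2140 W.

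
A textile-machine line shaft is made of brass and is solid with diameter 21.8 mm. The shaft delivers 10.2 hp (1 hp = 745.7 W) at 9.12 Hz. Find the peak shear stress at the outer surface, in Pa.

6.53e7 Pa

ω = 2π·9.12 = 57.30 rad/s, so T = P/ω = 10.2×745.7 / 57.30 = 132.7 N·m.
J = πd⁴/32 = π(0.0218)⁴/32 = 2.217×10^-8 m⁴.
τ_max = T·r/J = 132.7 × 0.0109 / 2.217×10^-8 = 6.525×10^7 Pa.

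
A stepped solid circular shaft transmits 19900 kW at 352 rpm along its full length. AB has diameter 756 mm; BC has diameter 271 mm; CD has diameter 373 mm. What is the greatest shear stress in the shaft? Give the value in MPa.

138 MPa

ω = 2π·352/60 = 36.86 rad/s, so T = P/ω = 19900×10³ / 36.86 = 539900 N·m.
Under the same torque, τ_max = 16T/(πd³) is largest where d is smallest — segment BC (d = 271 mm).
τ_max = 16·539900/(π·(0.271)³) = 1.381×10^8 Pa.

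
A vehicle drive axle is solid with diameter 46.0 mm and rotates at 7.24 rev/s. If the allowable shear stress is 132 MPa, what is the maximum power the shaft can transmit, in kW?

J = πd⁴/32 = π(0.0460)⁴/32 = 4.396×10^-7 m⁴.
T_max = τ_allow·J/r = 1.32×10^8 × 4.396×10^-7 / 0.0230 = 2523 N·m.
ω = 2π·7.24 = 45.49 rad/s, so P_max = T_max·ω = 1.148×10^5 W.

115 kW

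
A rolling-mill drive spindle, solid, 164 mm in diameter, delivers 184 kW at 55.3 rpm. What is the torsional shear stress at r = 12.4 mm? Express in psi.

ω = 2π·55.3/60 = 5.791 rad/s, so T = P/ω = 184×10³ / 5.791 = 31770 N·m.
J = πd⁴/32 = π(0.164)⁴/32 = 7.102×10^-5 m⁴.
Shear stress varies linearly with radius: τ = T·r/J = 31770 × 0.0124 / 7.102×10^-5 = 5.548×10^6 Pa.

805 psi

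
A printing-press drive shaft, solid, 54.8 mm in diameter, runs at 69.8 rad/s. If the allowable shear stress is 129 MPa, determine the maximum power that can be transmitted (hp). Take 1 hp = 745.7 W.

390 hp

J = πd⁴/32 = π(0.0548)⁴/32 = 8.854×10^-7 m⁴.
T_max = τ_allow·J/r = 1.29×10^8 × 8.854×10^-7 / 0.0274 = 4168 N·m.
ω = 69.8 rad/s, so P_max = T_max·ω = 2.909×10^5 W.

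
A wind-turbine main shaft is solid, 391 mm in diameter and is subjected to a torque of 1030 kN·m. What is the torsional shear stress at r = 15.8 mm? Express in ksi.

J = πd⁴/32 = π(0.391)⁴/32 = 2.295×10^-3 m⁴.
Shear stress varies linearly with radius: τ = T·r/J = 1.030e6 × 0.0158 / 2.295×10^-3 = 7.092×10^6 Pa.

1.03 ksi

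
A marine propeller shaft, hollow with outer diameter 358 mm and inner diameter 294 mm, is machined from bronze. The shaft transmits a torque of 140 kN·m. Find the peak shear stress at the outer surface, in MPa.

28.5 MPa

J = π(d_o⁴ − d_i⁴)/32 = π(0.358⁴ − 0.294⁴)/32 = 8.791×10^-4 m⁴.
τ_max = T·r/J = 140000 × 0.179 / 8.791×10^-4 = 2.851×10^7 Pa.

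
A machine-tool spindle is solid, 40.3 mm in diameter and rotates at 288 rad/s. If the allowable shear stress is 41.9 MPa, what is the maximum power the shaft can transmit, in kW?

155 kW

J = πd⁴/32 = π(0.0403)⁴/32 = 2.590×10^-7 m⁴.
T_max = τ_allow·J/r = 4.19×10^7 × 2.590×10^-7 / 0.0201 = 538.5 N·m.
ω = 288 rad/s, so P_max = T_max·ω = 1.551×10^5 W.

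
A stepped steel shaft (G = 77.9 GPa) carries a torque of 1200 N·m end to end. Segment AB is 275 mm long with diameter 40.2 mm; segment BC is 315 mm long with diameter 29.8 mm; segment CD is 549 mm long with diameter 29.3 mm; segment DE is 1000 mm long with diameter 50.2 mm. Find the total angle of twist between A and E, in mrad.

J_AB = π(0.0402)⁴/32 = 2.56×10^-7 m⁴; J_BC = π(0.0298)⁴/32 = 7.74×10^-8 m⁴; J_CD = π(0.0293)⁴/32 = 7.24×10^-8 m⁴; J_DE = π(0.0502)⁴/32 = 6.23×10^-7 m⁴.
θ = (T/G)·Σ L_i/J_i = (1200/77.9×10⁹)·(0.275/2.56×10^-7 + 0.315/7.74×10^-8 + 0.549/7.24×10^-8 + 1.00/6.23×10^-7) = 0.2208 rad.

221 mrad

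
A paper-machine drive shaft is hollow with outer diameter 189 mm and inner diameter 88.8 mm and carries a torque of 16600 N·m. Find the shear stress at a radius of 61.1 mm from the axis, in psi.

J = π(d_o⁴ − d_i⁴)/32 = π(0.189⁴ − 0.0888⁴)/32 = 1.192×10^-4 m⁴.
Shear stress varies linearly with radius: τ = T·r/J = 16600 × 0.0611 / 1.192×10^-4 = 8.511×10^6 Pa.

1230 psi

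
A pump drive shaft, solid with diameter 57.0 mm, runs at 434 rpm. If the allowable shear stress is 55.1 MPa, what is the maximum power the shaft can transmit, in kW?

91.1 kW

J = πd⁴/32 = π(0.0570)⁴/32 = 1.036×10^-6 m⁴.
T_max = τ_allow·J/r = 5.51×10^7 × 1.036×10^-6 / 0.0285 = 2004 N·m.
ω = 2π·434/60 = 45.45 rad/s, so P_max = T_max·ω = 9.106×10^4 W.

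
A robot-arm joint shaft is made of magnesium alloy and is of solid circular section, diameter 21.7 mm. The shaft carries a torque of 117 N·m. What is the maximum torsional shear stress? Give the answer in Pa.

J = πd⁴/32 = π(0.0217)⁴/32 = 2.177×10^-8 m⁴.
τ_max = T·r/J = 117.0 × 0.0109 / 2.177×10^-8 = 5.831×10^7 Pa.

5.83e7 Pa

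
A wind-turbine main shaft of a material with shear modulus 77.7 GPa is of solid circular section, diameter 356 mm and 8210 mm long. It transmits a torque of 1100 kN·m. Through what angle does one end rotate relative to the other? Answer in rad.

0.0737 rad

J = πd⁴/32 = π(0.356)⁴/32 = 1.577×10^-3 m⁴.
θ = T·L/(G·J) = 1.100e6 × 8.21 / (77.7×10⁹ × 1.577×10^-3) = 0.07371 rad.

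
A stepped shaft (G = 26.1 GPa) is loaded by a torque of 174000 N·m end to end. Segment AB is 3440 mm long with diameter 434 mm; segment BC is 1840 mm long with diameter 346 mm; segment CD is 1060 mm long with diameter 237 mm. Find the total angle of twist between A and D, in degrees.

2.18°

J_AB = π(0.434)⁴/32 = 3.48×10^-3 m⁴; J_BC = π(0.346)⁴/32 = 1.41×10^-3 m⁴; J_CD = π(0.237)⁴/32 = 3.10×10^-4 m⁴.
θ = (T/G)·Σ L_i/J_i = (174000/26.1×10⁹)·(3.44/3.48×10^-3 + 1.84/1.41×10^-3 + 1.06/3.10×10^-4) = 0.03812 rad.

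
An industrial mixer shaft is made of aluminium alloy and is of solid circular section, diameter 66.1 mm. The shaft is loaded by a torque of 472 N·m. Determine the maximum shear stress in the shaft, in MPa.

8.32 MPa

J = πd⁴/32 = π(0.0661)⁴/32 = 1.874×10^-6 m⁴.
τ_max = T·r/J = 472.0 × 0.0330 / 1.874×10^-6 = 8.324×10^6 Pa.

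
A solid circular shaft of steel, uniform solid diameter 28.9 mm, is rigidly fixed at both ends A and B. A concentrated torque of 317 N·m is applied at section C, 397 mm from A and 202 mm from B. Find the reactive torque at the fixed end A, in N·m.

107 N·m

With uniform GJ and both ends fixed, compatibility θ_AC = θ_CB gives T_A·a = T_B·b, together with T_A + T_B = T₀.
T_A = T₀·b/(a+b) = 317.0·202/599.0 = 106.9 N·m; T_B = 210.1 N·m.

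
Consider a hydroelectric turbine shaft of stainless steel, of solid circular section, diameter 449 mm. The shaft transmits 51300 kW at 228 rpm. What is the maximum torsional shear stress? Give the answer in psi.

ω = 2π·228/60 = 23.88 rad/s, so T = P/ω = 51300×10³ / 23.88 = 2.149e6 N·m.
J = πd⁴/32 = π(0.449)⁴/32 = 3.990×10^-3 m⁴.
τ_max = T·r/J = 2.149e6 × 0.225 / 3.990×10^-3 = 1.209×10^8 Pa.

17500 psi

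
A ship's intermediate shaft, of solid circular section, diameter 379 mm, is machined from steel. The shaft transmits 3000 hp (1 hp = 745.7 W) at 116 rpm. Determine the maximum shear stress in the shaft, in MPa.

ω = 2π·116/60 = 12.15 rad/s, so T = P/ω = 3000×745.7 / 12.15 = 184200 N·m.
J = πd⁴/32 = π(0.379)⁴/32 = 2.026×10^-3 m⁴.
τ_max = T·r/J = 184200 × 0.190 / 2.026×10^-3 = 1.723×10^7 Pa.

17.2 MPa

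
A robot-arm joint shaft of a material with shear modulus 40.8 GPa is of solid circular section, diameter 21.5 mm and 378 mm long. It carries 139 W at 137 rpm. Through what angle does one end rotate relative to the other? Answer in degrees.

0.245°

ω = 2π·137/60 = 14.35 rad/s, so T = P/ω = 139 / 14.35 = 9.689 N·m.
J = πd⁴/32 = π(0.0215)⁴/32 = 2.098×10^-8 m⁴.
θ = T·L/(G·J) = 9.689 × 0.378 / (40.8×10⁹ × 2.098×10^-8) = 4.279×10^-3 rad.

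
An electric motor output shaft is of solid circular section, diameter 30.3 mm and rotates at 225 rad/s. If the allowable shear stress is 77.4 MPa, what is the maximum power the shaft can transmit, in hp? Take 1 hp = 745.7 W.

J = πd⁴/32 = π(0.0303)⁴/32 = 8.275×10^-8 m⁴.
T_max = τ_allow·J/r = 7.74×10^7 × 8.275×10^-8 / 0.0152 = 422.8 N·m.
ω = 225 rad/s, so P_max = T_max·ω = 9.512×10^4 W.

128 hp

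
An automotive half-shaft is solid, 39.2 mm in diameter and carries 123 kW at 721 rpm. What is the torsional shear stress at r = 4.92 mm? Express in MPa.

34.6 MPa

ω = 2π·721/60 = 75.50 rad/s, so T = P/ω = 123×10³ / 75.50 = 1629 N·m.
J = πd⁴/32 = π(0.0392)⁴/32 = 2.318×10^-7 m⁴.
Shear stress varies linearly with radius: τ = T·r/J = 1629 × 0.00492 / 2.318×10^-7 = 3.457×10^7 Pa.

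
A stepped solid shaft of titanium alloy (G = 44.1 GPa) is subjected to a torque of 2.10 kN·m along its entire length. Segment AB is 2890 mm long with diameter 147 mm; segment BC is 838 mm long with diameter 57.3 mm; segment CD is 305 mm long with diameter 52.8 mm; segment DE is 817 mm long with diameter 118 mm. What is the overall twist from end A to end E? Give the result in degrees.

J_AB = π(0.147)⁴/32 = 4.58×10^-5 m⁴; J_BC = π(0.0573)⁴/32 = 1.06×10^-6 m⁴; J_CD = π(0.0528)⁴/32 = 7.63×10^-7 m⁴; J_DE = π(0.118)⁴/32 = 1.90×10^-5 m⁴.
θ = (T/G)·Σ L_i/J_i = (2100/44.1×10⁹)·(2.89/4.58×10^-5 + 0.838/1.06×10^-6 + 0.305/7.63×10^-7 + 0.817/1.90×10^-5) = 0.06179 rad.

3.54°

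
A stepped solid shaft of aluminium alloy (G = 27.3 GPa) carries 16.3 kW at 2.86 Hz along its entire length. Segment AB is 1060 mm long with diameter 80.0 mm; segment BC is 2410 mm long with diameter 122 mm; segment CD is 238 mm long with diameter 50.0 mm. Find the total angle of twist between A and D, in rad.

0.0253 rad

ω = 2π·2.86 = 17.97 rad/s, so T = P/ω = 16.3×10³ / 17.97 = 907.1 N·m.
J_AB = π(0.0800)⁴/32 = 4.02×10^-6 m⁴; J_BC = π(0.122)⁴/32 = 2.17×10^-5 m⁴; J_CD = π(0.0500)⁴/32 = 6.14×10^-7 m⁴.
θ = (T/G)·Σ L_i/J_i = (907.1/27.3×10⁹)·(1.06/4.02×10^-6 + 2.41/2.17×10^-5 + 0.238/6.14×10^-7) = 0.02533 rad.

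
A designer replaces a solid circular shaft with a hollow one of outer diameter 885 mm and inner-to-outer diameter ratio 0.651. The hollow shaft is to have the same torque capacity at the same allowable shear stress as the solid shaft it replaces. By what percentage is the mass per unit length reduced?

34.3 %

Equal τ_max and T ⇒ the solid shaft needs d_s³ = d_o³(1−k⁴), so d_s = 885·(1−0.651⁴)^(1/3) = 828.5 mm.
Area ratio A_h/A_s = d_o²(1−k²)/d_s² = (1−k²)/(1−k⁴)^(2/3) = 0.6575.
Mass saving = 1 − 0.6575 = 34.3 %.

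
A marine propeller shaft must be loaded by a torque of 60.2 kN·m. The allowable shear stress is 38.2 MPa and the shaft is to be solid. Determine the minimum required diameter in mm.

200 mm

For a solid shaft τ_max = 16T/(πd³), so d = (16T/(π τ_allow))^(1/3) = (16·60200/(π·3.82×10^7))^(1/3) = 0.2002 m.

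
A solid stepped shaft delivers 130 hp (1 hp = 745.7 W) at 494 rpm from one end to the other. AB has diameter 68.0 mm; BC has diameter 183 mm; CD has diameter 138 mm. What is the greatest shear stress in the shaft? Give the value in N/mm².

ω = 2π·494/60 = 51.73 rad/s, so T = P/ω = 130×745.7 / 51.73 = 1874 N·m.
Under the same torque, τ_max = 16T/(πd³) is largest where d is smallest — segment AB (d = 68.0 mm).
τ_max = 16·1874/(π·(0.0680)³) = 3.035×10^7 Pa.

30.4 N/mm²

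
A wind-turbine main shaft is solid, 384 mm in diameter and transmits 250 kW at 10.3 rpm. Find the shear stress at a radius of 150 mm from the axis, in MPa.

16.3 MPa

ω = 2π·10.3/60 = 1.079 rad/s, so T = P/ω = 250×10³ / 1.079 = 231800 N·m.
J = πd⁴/32 = π(0.384)⁴/32 = 2.135×10^-3 m⁴.
Shear stress varies linearly with radius: τ = T·r/J = 231800 × 0.150 / 2.135×10^-3 = 1.629×10^7 Pa.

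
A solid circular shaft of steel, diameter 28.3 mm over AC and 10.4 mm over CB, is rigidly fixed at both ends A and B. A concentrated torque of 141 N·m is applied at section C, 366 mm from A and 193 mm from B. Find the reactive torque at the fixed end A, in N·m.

Compatibility: T_A·a/J_AC = T_B·b/J_CB with T_A + T_B = T₀.
J_AC = 6.30×10^-8 m⁴, J_CB = 1.15×10^-9 m⁴, so T_A = T₀·(J_AC/a)/((J_AC/a)+(J_CB/b)) = 136.3 N·m, T_B = 4.714 N·m.

136 N·m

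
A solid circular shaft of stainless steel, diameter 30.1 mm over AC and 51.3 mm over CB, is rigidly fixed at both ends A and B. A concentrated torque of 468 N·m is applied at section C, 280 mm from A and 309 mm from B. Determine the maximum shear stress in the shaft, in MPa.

Compatibility: T_A·a/J_AC = T_B·b/J_CB with T_A + T_B = T₀.
J_AC = 8.06×10^-8 m⁴, J_CB = 6.80×10^-7 m⁴, so T_A = T₀·(J_AC/a)/((J_AC/a)+(J_CB/b)) = 54.13 N·m, T_B = 413.9 N·m.
τ in each portion: τ_AC = 1.01×10^7 Pa, τ_CB = 1.56×10^7 Pa; maximum is in CB.
τ_max = T_CB·r/J = 413.9·0.0256/6.80×10^-7 = 1.561×10^7 Pa.

15.6 MPa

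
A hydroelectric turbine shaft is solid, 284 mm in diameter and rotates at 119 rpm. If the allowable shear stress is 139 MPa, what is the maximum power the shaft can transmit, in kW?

7790 kW

J = πd⁴/32 = π(0.284)⁴/32 = 6.387×10^-4 m⁴.
T_max = τ_allow·J/r = 1.39×10^8 × 6.387×10^-4 / 0.142 = 625200 N·m.
ω = 2π·119/60 = 12.46 rad/s, so P_max = T_max·ω = 7.791×10^6 W.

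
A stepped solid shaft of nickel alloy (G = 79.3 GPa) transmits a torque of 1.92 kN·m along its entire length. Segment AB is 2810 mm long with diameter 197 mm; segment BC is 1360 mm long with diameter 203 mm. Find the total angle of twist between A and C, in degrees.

0.0377°

J_AB = π(0.197)⁴/32 = 1.48×10^-4 m⁴; J_BC = π(0.203)⁴/32 = 1.67×10^-4 m⁴.
θ = (T/G)·Σ L_i/J_i = (1920/79.3×10⁹)·(2.81/1.48×10^-4 + 1.36/1.67×10^-4) = 6.576×10^-4 rad.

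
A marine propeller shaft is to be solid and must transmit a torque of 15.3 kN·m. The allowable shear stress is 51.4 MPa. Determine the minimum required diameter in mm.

For a solid shaft τ_max = 16T/(πd³), so d = (16T/(π τ_allow))^(1/3) = (16·15300/(π·5.14×10^7))^(1/3) = 0.1149 m.

115 mm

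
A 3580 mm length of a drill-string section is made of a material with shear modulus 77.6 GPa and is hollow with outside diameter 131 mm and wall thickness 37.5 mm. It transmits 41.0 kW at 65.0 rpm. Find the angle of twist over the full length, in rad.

0.00994 rad

ω = 2π·65.0/60 = 6.807 rad/s, so T = P/ω = 41.0×10³ / 6.807 = 6023 N·m.
J = π(d_o⁴ − d_i⁴)/32 = π(0.131⁴ − 0.0560⁴)/32 = 2.795×10^-5 m⁴.
θ = T·L/(G·J) = 6023 × 3.58 / (77.6×10⁹ × 2.795×10^-5) = 9.943×10^-3 rad.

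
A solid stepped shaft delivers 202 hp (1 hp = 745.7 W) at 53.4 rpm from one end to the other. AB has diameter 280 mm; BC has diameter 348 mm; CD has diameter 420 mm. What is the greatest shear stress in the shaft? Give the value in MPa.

ω = 2π·53.4/60 = 5.592 rad/s, so T = P/ω = 202×745.7 / 5.592 = 26940 N·m.
Under the same torque, τ_max = 16T/(πd³) is largest where d is smallest — segment AB (d = 280 mm).
τ_max = 16·26940/(π·(0.280)³) = 6.249×10^6 Pa.

6.25 MPa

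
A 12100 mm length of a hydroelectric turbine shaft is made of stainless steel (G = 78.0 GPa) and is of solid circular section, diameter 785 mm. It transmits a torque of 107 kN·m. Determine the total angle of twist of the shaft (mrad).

0.445 mrad

J = πd⁴/32 = π(0.785)⁴/32 = 0.03728 m⁴.
θ = T·L/(G·J) = 107000 × 12.1 / (78.0×10⁹ × 0.03728) = 4.452×10^-4 rad.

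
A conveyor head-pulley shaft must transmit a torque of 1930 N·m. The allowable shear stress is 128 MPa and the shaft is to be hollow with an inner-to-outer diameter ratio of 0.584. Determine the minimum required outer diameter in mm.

For a hollow shaft with d_i/d_o = 0.584: τ_max = 16T/(π d_o³ (1−k⁴)), so d_o = [16T/(π τ_allow (1−k⁴))]^(1/3) = [16·1930/(π·1.28×10^8·0.8837)]^(1/3) = 0.04429 m.

44.3 mm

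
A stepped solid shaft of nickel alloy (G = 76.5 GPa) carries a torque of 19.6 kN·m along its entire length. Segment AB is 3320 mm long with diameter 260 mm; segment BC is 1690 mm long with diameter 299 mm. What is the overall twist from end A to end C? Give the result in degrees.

0.140°

J_AB = π(0.260)⁴/32 = 4.49×10^-4 m⁴; J_BC = π(0.299)⁴/32 = 7.85×10^-4 m⁴.
θ = (T/G)·Σ L_i/J_i = (19600/76.5×10⁹)·(3.32/4.49×10^-4 + 1.69/7.85×10^-4) = 2.448×10^-3 rad.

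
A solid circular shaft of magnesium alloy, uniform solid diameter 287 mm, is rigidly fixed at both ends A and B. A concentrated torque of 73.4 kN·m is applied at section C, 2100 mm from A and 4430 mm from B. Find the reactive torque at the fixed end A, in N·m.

49800 N·m

With uniform GJ and both ends fixed, compatibility θ_AC = θ_CB gives T_A·a = T_B·b, together with T_A + T_B = T₀.
T_A = T₀·b/(a+b) = 73400·4430/6530 = 49800 N·m; T_B = 23600 N·m.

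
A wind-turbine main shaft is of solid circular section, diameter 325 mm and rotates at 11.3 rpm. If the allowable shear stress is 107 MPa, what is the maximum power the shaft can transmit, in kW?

853 kW

J = πd⁴/32 = π(0.325)⁴/32 = 1.095×10^-3 m⁴.
T_max = τ_allow·J/r = 1.07×10^8 × 1.095×10^-3 / 0.163 = 721200 N·m.
ω = 2π·11.3/60 = 1.183 rad/s, so P_max = T_max·ω = 8.534×10^5 W.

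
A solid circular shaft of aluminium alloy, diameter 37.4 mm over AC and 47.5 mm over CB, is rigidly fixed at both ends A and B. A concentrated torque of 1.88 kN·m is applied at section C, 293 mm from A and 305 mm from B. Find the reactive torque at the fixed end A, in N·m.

Compatibility: T_A·a/J_AC = T_B·b/J_CB with T_A + T_B = T₀.
J_AC = 1.92×10^-7 m⁴, J_CB = 5.00×10^-7 m⁴, so T_A = T₀·(J_AC/a)/((J_AC/a)+(J_CB/b)) = 537.2 N·m, T_B = 1343 N·m.

537 N·m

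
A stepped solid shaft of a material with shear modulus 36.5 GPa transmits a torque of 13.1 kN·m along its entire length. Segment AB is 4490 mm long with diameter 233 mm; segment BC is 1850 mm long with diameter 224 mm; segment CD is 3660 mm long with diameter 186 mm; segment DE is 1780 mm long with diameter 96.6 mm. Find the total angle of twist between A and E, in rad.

0.0942 rad

J_AB = π(0.233)⁴/32 = 2.89×10^-4 m⁴; J_BC = π(0.224)⁴/32 = 2.47×10^-4 m⁴; J_CD = π(0.186)⁴/32 = 1.18×10^-4 m⁴; J_DE = π(0.0966)⁴/32 = 8.55×10^-6 m⁴.
θ = (T/G)·Σ L_i/J_i = (13100/36.5×10⁹)·(4.49/2.89×10^-4 + 1.85/2.47×10^-4 + 3.66/1.18×10^-4 + 1.78/8.55×10^-6) = 0.09416 rad.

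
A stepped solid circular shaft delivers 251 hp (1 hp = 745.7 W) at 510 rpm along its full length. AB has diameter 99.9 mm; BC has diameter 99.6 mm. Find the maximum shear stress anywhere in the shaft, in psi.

ω = 2π·510/60 = 53.41 rad/s, so T = P/ω = 251×745.7 / 53.41 = 3505 N·m.
Under the same torque, τ_max = 16T/(πd³) is largest where d is smallest — segment BC (d = 99.6 mm).
τ_max = 16·3505/(π·(0.0996)³) = 1.806×10^7 Pa.

2620 psi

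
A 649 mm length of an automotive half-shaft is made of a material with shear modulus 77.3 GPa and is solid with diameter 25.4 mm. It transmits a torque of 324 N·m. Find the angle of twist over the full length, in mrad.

J = πd⁴/32 = π(0.0254)⁴/32 = 4.086×10^-8 m⁴.
θ = T·L/(G·J) = 324.0 × 0.649 / (77.3×10⁹ × 4.086×10^-8) = 0.06657 rad.

66.6 mrad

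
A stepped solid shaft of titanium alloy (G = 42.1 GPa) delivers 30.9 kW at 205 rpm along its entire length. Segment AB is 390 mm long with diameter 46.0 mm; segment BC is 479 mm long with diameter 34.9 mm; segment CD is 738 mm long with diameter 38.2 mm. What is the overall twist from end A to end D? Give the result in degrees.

ω = 2π·205/60 = 21.47 rad/s, so T = P/ω = 30.9×10³ / 21.47 = 1439 N·m.
J_AB = π(0.0460)⁴/32 = 4.40×10^-7 m⁴; J_BC = π(0.0349)⁴/32 = 1.46×10^-7 m⁴; J_CD = π(0.0382)⁴/32 = 2.09×10^-7 m⁴.
θ = (T/G)·Σ L_i/J_i = (1439/42.1×10⁹)·(0.390/4.40×10^-7 + 0.479/1.46×10^-7 + 0.738/2.09×10^-7) = 0.2635 rad.

15.1°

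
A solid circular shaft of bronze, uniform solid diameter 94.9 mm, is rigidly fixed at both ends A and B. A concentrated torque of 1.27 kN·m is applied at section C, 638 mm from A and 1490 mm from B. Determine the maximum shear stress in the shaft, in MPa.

With uniform GJ and both ends fixed, compatibility θ_AC = θ_CB gives T_A·a = T_B·b, together with T_A + T_B = T₀.
T_A = T₀·b/(a+b) = 1270·1490/2128 = 889.2 N·m; T_B = 380.8 N·m.
τ in each portion: τ_AC = 5.30×10^6 Pa, τ_CB = 2.27×10^6 Pa; maximum is in AC.
τ_max = T_AC·r/J = 889.2·0.0475/7.96×10^-6 = 5.299×10^6 Pa.

5.30 MPa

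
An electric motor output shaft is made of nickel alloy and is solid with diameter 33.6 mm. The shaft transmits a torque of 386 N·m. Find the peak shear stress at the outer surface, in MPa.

51.8 MPa

J = πd⁴/32 = π(0.0336)⁴/32 = 1.251×10^-7 m⁴.
τ_max = T·r/J = 386.0 × 0.0168 / 1.251×10^-7 = 5.183×10^7 Pa.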